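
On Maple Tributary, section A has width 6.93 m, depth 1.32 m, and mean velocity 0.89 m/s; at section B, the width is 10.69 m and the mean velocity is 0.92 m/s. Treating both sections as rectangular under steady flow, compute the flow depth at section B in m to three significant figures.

0.828 m

Q = A₁V₁ = (6.93×1.32) × 0.89 = 8.141 m³/s
d₂ = Q/(b₂ V₂) = 8.141/(10.69×0.92) = 0.8278 m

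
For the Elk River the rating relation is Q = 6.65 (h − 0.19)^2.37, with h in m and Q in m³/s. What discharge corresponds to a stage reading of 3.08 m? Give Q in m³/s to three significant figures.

82.3 m³/s

Q = 6.65 × (3.08 − 0.19)^2.37 = 6.65 × 2.89^2.37 = 82.25 m³/s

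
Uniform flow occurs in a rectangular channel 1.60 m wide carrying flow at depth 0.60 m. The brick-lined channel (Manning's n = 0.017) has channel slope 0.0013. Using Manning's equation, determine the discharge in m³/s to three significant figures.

A = b·y = 1.60 × 0.60 = 0.9600 m²
P = b + 2y = 1.60 + 2×0.60 = 2.800 m
R = A/P = 0.9600/2.800 = 0.3429 m
Q = (1/n)·A·R^(2/3)·S^(1/2) = (1/0.017) × 0.9600 × 0.3429^(2/3) × 0.0013^(1/2) = 0.9974 m³/s

0.997 m³/s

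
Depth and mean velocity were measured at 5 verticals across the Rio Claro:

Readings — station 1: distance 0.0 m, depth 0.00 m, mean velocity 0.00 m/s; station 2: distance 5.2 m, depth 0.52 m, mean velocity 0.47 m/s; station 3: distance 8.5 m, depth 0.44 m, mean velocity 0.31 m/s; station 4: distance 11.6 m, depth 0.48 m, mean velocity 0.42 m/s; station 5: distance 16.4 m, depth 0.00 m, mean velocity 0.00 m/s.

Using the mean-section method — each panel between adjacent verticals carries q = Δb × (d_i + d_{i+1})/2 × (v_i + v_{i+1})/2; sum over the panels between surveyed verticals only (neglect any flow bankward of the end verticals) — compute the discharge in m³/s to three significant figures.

1.70 m³/s

Panel 1-2: Δb = 5.2 m, d̄ = (0.00+0.52)/2 = 0.26, v̄ = (0.00+0.47)/2 = 0.235 → q = 5.2×0.26×0.235 = 0.3177 m³/s
Panel 2-3: Δb = 3.3 m, d̄ = (0.52+0.44)/2 = 0.48, v̄ = (0.47+0.31)/2 = 0.39 → q = 3.3×0.48×0.39 = 0.6178 m³/s
Panel 3-4: Δb = 3.1 m, d̄ = (0.44+0.48)/2 = 0.46, v̄ = (0.31+0.42)/2 = 0.365 → q = 3.1×0.46×0.365 = 0.5205 m³/s
Panel 4-5: Δb = 4.8 m, d̄ = (0.48+0.00)/2 = 0.24, v̄ = (0.42+0.00)/2 = 0.21 → q = 4.8×0.24×0.21 = 0.2419 m³/s
Q = Σ q = 1.698 m³/s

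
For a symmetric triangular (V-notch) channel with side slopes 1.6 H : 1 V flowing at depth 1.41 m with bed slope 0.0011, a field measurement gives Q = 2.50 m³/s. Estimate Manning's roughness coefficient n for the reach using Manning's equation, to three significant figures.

A = z·y² = 1.6×1.41² = 3.181 m²
P = 2y√(1+z²) = 2×1.41×√(1+1.6²) = 5.321 m
R = A/P = 3.181/5.321 = 0.5978 m
n = (1/Q)·A·R^(2/3)·S^(1/2) = (1/2.50) × 3.181 × 0.7097 × 0.03317 = 0.02995

0.0299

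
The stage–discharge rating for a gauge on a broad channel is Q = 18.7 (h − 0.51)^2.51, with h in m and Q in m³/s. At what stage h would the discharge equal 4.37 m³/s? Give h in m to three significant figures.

h − h₀ = (Q/C)^(1/b) = (4.37/18.7)^(1/2.51) = 0.5604 m
h = 0.51 + 0.5604 = 1.070 m

1.07 m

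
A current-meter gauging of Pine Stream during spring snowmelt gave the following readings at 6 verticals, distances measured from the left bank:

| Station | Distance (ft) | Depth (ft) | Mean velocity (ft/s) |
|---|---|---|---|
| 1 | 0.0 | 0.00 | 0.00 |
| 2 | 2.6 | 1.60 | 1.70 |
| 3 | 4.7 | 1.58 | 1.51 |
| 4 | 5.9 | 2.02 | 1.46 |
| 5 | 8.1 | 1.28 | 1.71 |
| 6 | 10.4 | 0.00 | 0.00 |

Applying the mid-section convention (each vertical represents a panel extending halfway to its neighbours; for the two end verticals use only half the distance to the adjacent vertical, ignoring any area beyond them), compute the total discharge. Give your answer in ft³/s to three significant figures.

w_2 = (4.7 − 0.0)/2 = 2.35 ft; q_2 = 1.70 × 1.60 × 2.35 = 6.392 ft³/s
w_3 = (5.9 − 2.6)/2 = 1.65 ft; q_3 = 1.51 × 1.58 × 1.65 = 3.937 ft³/s
w_4 = (8.1 − 4.7)/2 = 1.7 ft; q_4 = 1.46 × 2.02 × 1.7 = 5.014 ft³/s
w_5 = (10.4 − 5.9)/2 = 2.25 ft; q_5 = 1.71 × 1.28 × 2.25 = 4.925 ft³/s
Stations 1, 6 contribute zero (depth or velocity is 0).
Q = Σ qᵢ = 20.27 ft³/s

20.3 ft³/s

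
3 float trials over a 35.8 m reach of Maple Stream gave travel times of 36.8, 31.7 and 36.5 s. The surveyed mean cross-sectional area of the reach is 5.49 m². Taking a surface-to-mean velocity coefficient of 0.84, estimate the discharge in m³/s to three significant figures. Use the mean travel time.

t̄ = (36.8 + 31.7 + 36.5) / 3 = 35 s
v_surface = L / t̄ = 35.8 / 35 = 1.023 m/s
v_mean = 0.84 × 1.023 = 0.8592 m/s
Q = A × v_mean = 5.49 × 0.8592 = 4.717 m³/s

4.72 m³/s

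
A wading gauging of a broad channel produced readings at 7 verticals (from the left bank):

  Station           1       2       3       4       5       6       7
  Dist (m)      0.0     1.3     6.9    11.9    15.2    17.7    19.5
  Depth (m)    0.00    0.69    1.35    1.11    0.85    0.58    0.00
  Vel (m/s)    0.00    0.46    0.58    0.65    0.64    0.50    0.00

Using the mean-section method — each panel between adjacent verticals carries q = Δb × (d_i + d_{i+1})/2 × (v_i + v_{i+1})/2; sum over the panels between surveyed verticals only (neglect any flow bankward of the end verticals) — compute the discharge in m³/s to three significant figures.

10.1 m³/s

Panel 1-2: Δb = 1.3 m, d̄ = (0.00+0.69)/2 = 0.345, v̄ = (0.00+0.46)/2 = 0.23 → q = 1.3×0.345×0.23 = 0.1032 m³/s
Panel 2-3: Δb = 5.6 m, d̄ = (0.69+1.35)/2 = 1.02, v̄ = (0.46+0.58)/2 = 0.52 → q = 5.6×1.02×0.52 = 2.970 m³/s
Panel 3-4: Δb = 5 m, d̄ = (1.35+1.11)/2 = 1.23, v̄ = (0.58+0.65)/2 = 0.615 → q = 5×1.23×0.615 = 3.782 m³/s
Panel 4-5: Δb = 3.3 m, d̄ = (1.11+0.85)/2 = 0.98, v̄ = (0.65+0.64)/2 = 0.645 → q = 3.3×0.98×0.645 = 2.086 m³/s
Panel 5-6: Δb = 2.5 m, d̄ = (0.85+0.58)/2 = 0.715, v̄ = (0.64+0.50)/2 = 0.57 → q = 2.5×0.715×0.57 = 1.019 m³/s
Panel 6-7: Δb = 1.8 m, d̄ = (0.58+0.00)/2 = 0.29, v̄ = (0.50+0.00)/2 = 0.25 → q = 1.8×0.29×0.25 = 0.1305 m³/s
Q = Σ q = 10.09 m³/s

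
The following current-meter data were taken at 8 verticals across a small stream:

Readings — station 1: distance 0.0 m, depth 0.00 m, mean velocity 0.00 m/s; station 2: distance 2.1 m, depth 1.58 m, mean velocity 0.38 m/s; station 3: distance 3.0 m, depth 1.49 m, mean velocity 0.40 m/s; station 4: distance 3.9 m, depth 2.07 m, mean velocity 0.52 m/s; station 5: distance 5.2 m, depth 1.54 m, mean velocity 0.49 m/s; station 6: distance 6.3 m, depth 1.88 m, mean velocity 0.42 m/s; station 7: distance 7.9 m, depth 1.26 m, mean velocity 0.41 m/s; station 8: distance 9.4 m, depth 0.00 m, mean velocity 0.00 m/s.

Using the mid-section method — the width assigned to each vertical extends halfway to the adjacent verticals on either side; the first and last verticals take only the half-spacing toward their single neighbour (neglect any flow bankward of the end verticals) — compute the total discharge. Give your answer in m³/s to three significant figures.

w_2 = (3.0 − 0.0)/2 = 1.5 m; q_2 = 0.38 × 1.58 × 1.5 = 0.9006 m³/s
w_3 = (3.9 − 2.1)/2 = 0.9 m; q_3 = 0.40 × 1.49 × 0.9 = 0.5364 m³/s
w_4 = (5.2 − 3.0)/2 = 1.1 m; q_4 = 0.52 × 2.07 × 1.1 = 1.184 m³/s
w_5 = (6.3 − 3.9)/2 = 1.2 m; q_5 = 0.49 × 1.54 × 1.2 = 0.9055 m³/s
w_6 = (7.9 − 5.2)/2 = 1.35 m; q_6 = 0.42 × 1.88 × 1.35 = 1.066 m³/s
w_7 = (9.4 − 6.3)/2 = 1.55 m; q_7 = 0.41 × 1.26 × 1.55 = 0.8007 m³/s
Stations 1, 8 contribute zero (depth or velocity is 0).
Q = Σ qᵢ = 5.393 m³/s

5.39 m³/s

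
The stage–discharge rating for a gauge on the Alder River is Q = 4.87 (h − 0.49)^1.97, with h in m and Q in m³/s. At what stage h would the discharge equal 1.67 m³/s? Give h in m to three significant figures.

h − h₀ = (Q/C)^(1/b) = (1.67/4.87)^(1/1.97) = 0.5808 m
h = 0.49 + 0.5808 = 1.071 m

1.07 m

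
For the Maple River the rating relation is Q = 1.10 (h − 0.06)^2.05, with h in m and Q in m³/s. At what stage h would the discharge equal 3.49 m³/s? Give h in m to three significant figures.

h − h₀ = (Q/C)^(1/b) = (3.49/1.10)^(1/2.05) = 1.756 m
h = 0.06 + 1.756 = 1.816 m

1.82 m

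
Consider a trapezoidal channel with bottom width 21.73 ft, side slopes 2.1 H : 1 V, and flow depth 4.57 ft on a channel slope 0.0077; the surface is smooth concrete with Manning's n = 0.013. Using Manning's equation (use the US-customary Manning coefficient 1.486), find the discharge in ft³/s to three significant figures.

A = (b + z·y)·y = (21.73 + 2.1×4.57)×4.57 = 143.2 ft²
P = b + 2y√(1+z²) = 21.73 + 2×4.57×√(1+2.1²) = 42.99 ft
R = A/P = 143.2/42.99 = 3.330 ft
Q = (1.486/n)·A·R^(2/3)·S^(1/2) = (1.486/0.013) × 143.2 × 3.330^(2/3) × 0.0077^(1/2) = 3202 ft³/s

3200 ft³/s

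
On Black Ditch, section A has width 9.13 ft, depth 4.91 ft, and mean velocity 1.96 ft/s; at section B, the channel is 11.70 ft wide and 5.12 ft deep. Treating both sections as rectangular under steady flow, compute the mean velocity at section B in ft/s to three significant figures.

1.47 ft/s

Q = A₁V₁ = (9.13×4.91) × 1.96 = 87.86 ft³/s
A₂ = 11.70 × 5.12 = 59.90 ft²
V₂ = Q/A₂ = 87.86/59.90 = 1.467 ft/s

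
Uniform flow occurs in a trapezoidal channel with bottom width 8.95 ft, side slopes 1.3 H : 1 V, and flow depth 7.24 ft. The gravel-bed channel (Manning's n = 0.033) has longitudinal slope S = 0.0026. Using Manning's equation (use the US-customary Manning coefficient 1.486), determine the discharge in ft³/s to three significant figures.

778 ft³/s

A = (b + z·y)·y = (8.95 + 1.3×7.24)×7.24 = 132.9 ft²
P = b + 2y√(1+z²) = 8.95 + 2×7.24×√(1+1.3²) = 32.70 ft
R = A/P = 132.9/32.70 = 4.066 ft
Q = (1.486/n)·A·R^(2/3)·S^(1/2) = (1.486/0.033) × 132.9 × 4.066^(2/3) × 0.0026^(1/2) = 777.6 ft³/s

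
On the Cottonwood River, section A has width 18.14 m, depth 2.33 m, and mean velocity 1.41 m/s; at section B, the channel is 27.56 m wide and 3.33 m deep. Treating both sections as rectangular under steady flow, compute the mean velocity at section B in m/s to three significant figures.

Q = A₁V₁ = (18.14×2.33) × 1.41 = 59.60 m³/s
A₂ = 27.56 × 3.33 = 91.77 m²
V₂ = Q/A₂ = 59.60/91.77 = 0.6494 m/s

0.649 m/s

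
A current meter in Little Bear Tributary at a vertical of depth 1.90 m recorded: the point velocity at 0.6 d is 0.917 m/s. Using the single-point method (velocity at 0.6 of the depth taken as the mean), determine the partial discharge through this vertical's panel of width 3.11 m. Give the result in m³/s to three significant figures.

v̄ = v₀.₆ = 0.917 m/s
q = v̄ × d × w = 0.9170 × 1.90 × 3.11 = 5.419 m³/s

5.42 m³/s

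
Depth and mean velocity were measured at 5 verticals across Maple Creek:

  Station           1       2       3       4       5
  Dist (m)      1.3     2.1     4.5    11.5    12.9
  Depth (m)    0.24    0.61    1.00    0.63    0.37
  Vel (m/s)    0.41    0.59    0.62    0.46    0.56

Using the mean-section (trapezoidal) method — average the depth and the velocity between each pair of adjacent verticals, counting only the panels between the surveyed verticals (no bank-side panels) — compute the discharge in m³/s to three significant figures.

Panel 1-2: Δb = 0.8 m, d̄ = (0.24+0.61)/2 = 0.425, v̄ = (0.41+0.59)/2 = 0.5 → q = 0.8×0.425×0.5 = 0.1700 m³/s
Panel 2-3: Δb = 2.4 m, d̄ = (0.61+1.00)/2 = 0.805, v̄ = (0.59+0.62)/2 = 0.605 → q = 2.4×0.805×0.605 = 1.169 m³/s
Panel 3-4: Δb = 7 m, d̄ = (1.00+0.63)/2 = 0.815, v̄ = (0.62+0.46)/2 = 0.54 → q = 7×0.815×0.54 = 3.081 m³/s
Panel 4-5: Δb = 1.4 m, d̄ = (0.63+0.37)/2 = 0.5, v̄ = (0.46+0.56)/2 = 0.51 → q = 1.4×0.5×0.51 = 0.3570 m³/s
Q = Σ q = 4.777 m³/s

4.78 m³/s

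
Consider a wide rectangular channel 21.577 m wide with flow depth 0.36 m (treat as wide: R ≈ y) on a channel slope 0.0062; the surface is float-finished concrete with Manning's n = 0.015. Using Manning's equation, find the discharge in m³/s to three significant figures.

20.6 m³/s

A = b·y = 21.577 × 0.36 = 7.768 m²
Wide channel: R ≈ y = 0.36 m
Q = (1/n)·A·R^(2/3)·S^(1/2) = (1/0.015) × 7.768 × 0.3600^(2/3) × 0.0062^(1/2) = 20.63 m³/s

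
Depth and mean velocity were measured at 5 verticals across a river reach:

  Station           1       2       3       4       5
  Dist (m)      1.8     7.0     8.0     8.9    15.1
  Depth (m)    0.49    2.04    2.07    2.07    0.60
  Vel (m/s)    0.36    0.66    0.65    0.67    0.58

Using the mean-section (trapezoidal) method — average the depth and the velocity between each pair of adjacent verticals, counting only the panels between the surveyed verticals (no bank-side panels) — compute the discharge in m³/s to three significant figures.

11.1 m³/s

Panel 1-2: Δb = 5.2 m, d̄ = (0.49+2.04)/2 = 1.265, v̄ = (0.36+0.66)/2 = 0.51 → q = 5.2×1.265×0.51 = 3.355 m³/s
Panel 2-3: Δb = 1 m, d̄ = (2.04+2.07)/2 = 2.055, v̄ = (0.66+0.65)/2 = 0.655 → q = 1×2.055×0.655 = 1.346 m³/s
Panel 3-4: Δb = 0.9 m, d̄ = (2.07+2.07)/2 = 2.07, v̄ = (0.65+0.67)/2 = 0.66 → q = 0.9×2.07×0.66 = 1.230 m³/s
Panel 4-5: Δb = 6.2 m, d̄ = (2.07+0.60)/2 = 1.335, v̄ = (0.67+0.58)/2 = 0.625 → q = 6.2×1.335×0.625 = 5.173 m³/s
Q = Σ q = 11.10 m³/s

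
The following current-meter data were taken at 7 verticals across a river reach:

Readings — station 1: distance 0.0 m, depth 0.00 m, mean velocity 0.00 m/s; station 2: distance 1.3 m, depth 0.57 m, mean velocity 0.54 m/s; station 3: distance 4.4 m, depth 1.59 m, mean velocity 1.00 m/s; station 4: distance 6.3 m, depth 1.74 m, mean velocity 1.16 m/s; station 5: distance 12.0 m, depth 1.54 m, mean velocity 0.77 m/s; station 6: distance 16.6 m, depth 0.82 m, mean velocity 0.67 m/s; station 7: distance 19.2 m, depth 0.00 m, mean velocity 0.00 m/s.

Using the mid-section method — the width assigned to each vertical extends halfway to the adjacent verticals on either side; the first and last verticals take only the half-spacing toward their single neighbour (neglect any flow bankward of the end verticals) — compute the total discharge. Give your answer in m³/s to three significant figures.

20.4 m³/s

w_2 = (4.4 − 0.0)/2 = 2.2 m; q_2 = 0.54 × 0.57 × 2.2 = 0.6772 m³/s
w_3 = (6.3 − 1.3)/2 = 2.5 m; q_3 = 1.00 × 1.59 × 2.5 = 3.975 m³/s
w_4 = (12.0 − 4.4)/2 = 3.8 m; q_4 = 1.16 × 1.74 × 3.8 = 7.670 m³/s
w_5 = (16.6 − 6.3)/2 = 5.15 m; q_5 = 0.77 × 1.54 × 5.15 = 6.107 m³/s
w_6 = (19.2 − 12.0)/2 = 3.6 m; q_6 = 0.67 × 0.82 × 3.6 = 1.978 m³/s
Stations 1, 7 contribute zero (depth or velocity is 0).
Q = Σ qᵢ = 20.41 m³/s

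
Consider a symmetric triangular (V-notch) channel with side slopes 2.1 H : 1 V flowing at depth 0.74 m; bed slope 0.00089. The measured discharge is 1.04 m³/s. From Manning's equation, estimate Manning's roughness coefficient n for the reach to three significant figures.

0.0159

A = z·y² = 2.1×0.74² = 1.150 m²
P = 2y√(1+z²) = 2×0.74×√(1+2.1²) = 3.442 m
R = A/P = 1.150/3.442 = 0.3341 m
n = (1/Q)·A·R^(2/3)·S^(1/2) = (1/1.04) × 1.150 × 0.4814 × 0.02983 = 0.01588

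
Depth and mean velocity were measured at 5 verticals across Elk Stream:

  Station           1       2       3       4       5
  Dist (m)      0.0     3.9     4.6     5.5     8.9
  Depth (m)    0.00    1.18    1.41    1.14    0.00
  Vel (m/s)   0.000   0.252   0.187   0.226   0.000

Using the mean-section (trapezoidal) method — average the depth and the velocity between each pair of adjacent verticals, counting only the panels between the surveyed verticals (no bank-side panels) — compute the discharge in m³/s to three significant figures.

0.945 m³/s

Panel 1-2: Δb = 3.9 m, d̄ = (0.00+1.18)/2 = 0.59, v̄ = (0.000+0.252)/2 = 0.126 → q = 3.9×0.59×0.126 = 0.2899 m³/s
Panel 2-3: Δb = 0.7 m, d̄ = (1.18+1.41)/2 = 1.295, v̄ = (0.252+0.187)/2 = 0.2195 → q = 0.7×1.295×0.2195 = 0.1990 m³/s
Panel 3-4: Δb = 0.9 m, d̄ = (1.41+1.14)/2 = 1.275, v̄ = (0.187+0.226)/2 = 0.2065 → q = 0.9×1.275×0.2065 = 0.2370 m³/s
Panel 4-5: Δb = 3.4 m, d̄ = (1.14+0.00)/2 = 0.57, v̄ = (0.226+0.000)/2 = 0.113 → q = 3.4×0.57×0.113 = 0.2190 m³/s
Q = Σ q = 0.9449 m³/s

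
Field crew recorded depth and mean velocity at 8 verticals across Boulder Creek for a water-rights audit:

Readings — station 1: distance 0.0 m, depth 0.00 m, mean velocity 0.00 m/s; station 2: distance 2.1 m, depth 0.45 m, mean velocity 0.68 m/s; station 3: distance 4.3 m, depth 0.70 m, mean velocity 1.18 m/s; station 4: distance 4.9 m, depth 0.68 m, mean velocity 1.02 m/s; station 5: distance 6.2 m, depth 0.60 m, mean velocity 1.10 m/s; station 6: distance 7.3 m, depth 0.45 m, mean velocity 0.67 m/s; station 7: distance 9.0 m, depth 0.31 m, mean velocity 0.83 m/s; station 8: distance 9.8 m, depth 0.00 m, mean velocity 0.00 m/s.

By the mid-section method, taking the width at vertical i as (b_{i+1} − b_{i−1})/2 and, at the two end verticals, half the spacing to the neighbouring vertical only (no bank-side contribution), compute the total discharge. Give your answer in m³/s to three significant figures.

w_2 = (4.3 − 0.0)/2 = 2.15 m; q_2 = 0.68 × 0.45 × 2.15 = 0.6579 m³/s
w_3 = (4.9 − 2.1)/2 = 1.4 m; q_3 = 1.18 × 0.70 × 1.4 = 1.156 m³/s
w_4 = (6.2 − 4.3)/2 = 0.95 m; q_4 = 1.02 × 0.68 × 0.95 = 0.6589 m³/s
w_5 = (7.3 − 4.9)/2 = 1.2 m; q_5 = 1.10 × 0.60 × 1.2 = 0.7920 m³/s
w_6 = (9.0 − 6.2)/2 = 1.4 m; q_6 = 0.67 × 0.45 × 1.4 = 0.4221 m³/s
w_7 = (9.8 − 7.3)/2 = 1.25 m; q_7 = 0.83 × 0.31 × 1.25 = 0.3216 m³/s
Stations 1, 8 contribute zero (depth or velocity is 0).
Q = Σ qᵢ = 4.009 m³/s

4.01 m³/s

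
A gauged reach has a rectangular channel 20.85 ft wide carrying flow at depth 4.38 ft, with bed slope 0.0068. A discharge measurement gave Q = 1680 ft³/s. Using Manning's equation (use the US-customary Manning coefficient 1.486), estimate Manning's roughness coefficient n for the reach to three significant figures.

A = b·y = 20.85 × 4.38 = 91.32 ft²
P = b + 2y = 20.85 + 2×4.38 = 29.61 ft
R = A/P = 91.32/29.61 = 3.084 ft
n = (1.486/Q)·A·R^(2/3)·S^(1/2) = (1.486/1680) × 91.32 × 2.119 × 0.08246 = 0.01411

0.0141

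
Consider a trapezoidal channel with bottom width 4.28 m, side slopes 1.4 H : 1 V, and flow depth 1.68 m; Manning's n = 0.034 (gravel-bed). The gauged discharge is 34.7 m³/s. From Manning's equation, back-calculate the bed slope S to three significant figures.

0.00979

A = (b + z·y)·y = (4.28 + 1.4×1.68)×1.68 = 11.14 m²
P = b + 2y√(1+z²) = 4.28 + 2×1.68×√(1+1.4²) = 10.06 m
R = A/P = 11.14/10.06 = 1.107 m
S = (Q·n / (1·A·R^(2/3)))² = (34.7×0.034 / (1×11.14×1.070))² = 0.009786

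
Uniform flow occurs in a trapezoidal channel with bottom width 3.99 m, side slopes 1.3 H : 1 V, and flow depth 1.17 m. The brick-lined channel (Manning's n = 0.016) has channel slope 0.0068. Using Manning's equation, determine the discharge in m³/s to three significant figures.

A = (b + z·y)·y = (3.99 + 1.3×1.17)×1.17 = 6.448 m²
P = b + 2y√(1+z²) = 3.99 + 2×1.17×√(1+1.3²) = 7.828 m
R = A/P = 6.448/7.828 = 0.8237 m
Q = (1/n)·A·R^(2/3)·S^(1/2) = (1/0.016) × 6.448 × 0.8237^(2/3) × 0.0068^(1/2) = 29.20 m³/s

29.2 m³/s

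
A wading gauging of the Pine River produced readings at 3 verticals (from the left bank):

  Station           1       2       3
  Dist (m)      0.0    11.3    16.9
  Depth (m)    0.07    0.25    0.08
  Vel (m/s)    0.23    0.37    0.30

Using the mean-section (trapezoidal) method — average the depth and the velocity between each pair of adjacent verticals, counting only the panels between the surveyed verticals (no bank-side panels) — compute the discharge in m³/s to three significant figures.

Panel 1-2: Δb = 11.3 m, d̄ = (0.07+0.25)/2 = 0.16, v̄ = (0.23+0.37)/2 = 0.3 → q = 11.3×0.16×0.3 = 0.5424 m³/s
Panel 2-3: Δb = 5.6 m, d̄ = (0.25+0.08)/2 = 0.165, v̄ = (0.37+0.30)/2 = 0.335 → q = 5.6×0.165×0.335 = 0.3095 m³/s
Q = Σ q = 0.8519 m³/s

0.852 m³/s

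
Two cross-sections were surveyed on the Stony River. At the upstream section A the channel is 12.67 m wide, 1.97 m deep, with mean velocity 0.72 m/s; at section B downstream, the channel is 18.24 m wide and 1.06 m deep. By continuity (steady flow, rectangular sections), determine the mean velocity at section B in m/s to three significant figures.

Q = A₁V₁ = (12.67×1.97) × 0.72 = 17.97 m³/s
A₂ = 18.24 × 1.06 = 19.33 m²
V₂ = Q/A₂ = 17.97/19.33 = 0.9295 m/s

0.929 m/s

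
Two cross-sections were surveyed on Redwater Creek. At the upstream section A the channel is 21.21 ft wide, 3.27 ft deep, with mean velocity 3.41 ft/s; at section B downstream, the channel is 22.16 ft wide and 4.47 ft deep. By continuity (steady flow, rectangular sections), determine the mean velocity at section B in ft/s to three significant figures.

2.39 ft/s

Q = A₁V₁ = (21.21×3.27) × 3.41 = 236.5 ft³/s
A₂ = 22.16 × 4.47 = 99.06 ft²
V₂ = Q/A₂ = 236.5/99.06 = 2.388 ft/s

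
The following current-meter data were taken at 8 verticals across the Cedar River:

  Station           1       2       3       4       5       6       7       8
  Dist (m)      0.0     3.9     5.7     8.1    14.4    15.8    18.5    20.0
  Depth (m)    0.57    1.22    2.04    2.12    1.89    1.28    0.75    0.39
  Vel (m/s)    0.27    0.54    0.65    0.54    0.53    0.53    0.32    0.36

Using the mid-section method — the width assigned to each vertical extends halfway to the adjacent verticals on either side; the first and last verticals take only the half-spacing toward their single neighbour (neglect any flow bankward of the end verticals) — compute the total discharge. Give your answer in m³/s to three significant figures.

w_1 = (3.9 − 0.0)/2 = 1.95 m; q_1 = 0.27 × 0.57 × 1.95 = 0.3001 m³/s
w_2 = (5.7 − 0.0)/2 = 2.85 m; q_2 = 0.54 × 1.22 × 2.85 = 1.878 m³/s
w_3 = (8.1 − 3.9)/2 = 2.1 m; q_3 = 0.65 × 2.04 × 2.1 = 2.785 m³/s
w_4 = (14.4 − 5.7)/2 = 4.35 m; q_4 = 0.54 × 2.12 × 4.35 = 4.980 m³/s
w_5 = (15.8 − 8.1)/2 = 3.85 m; q_5 = 0.53 × 1.89 × 3.85 = 3.857 m³/s
w_6 = (18.5 − 14.4)/2 = 2.05 m; q_6 = 0.53 × 1.28 × 2.05 = 1.391 m³/s
w_7 = (20.0 − 15.8)/2 = 2.1 m; q_7 = 0.32 × 0.75 × 2.1 = 0.5040 m³/s
w_8 = (20.0 − 18.5)/2 = 0.75 m; q_8 = 0.36 × 0.39 × 0.75 = 0.1053 m³/s
Q = Σ qᵢ = 15.80 m³/s

15.8 m³/s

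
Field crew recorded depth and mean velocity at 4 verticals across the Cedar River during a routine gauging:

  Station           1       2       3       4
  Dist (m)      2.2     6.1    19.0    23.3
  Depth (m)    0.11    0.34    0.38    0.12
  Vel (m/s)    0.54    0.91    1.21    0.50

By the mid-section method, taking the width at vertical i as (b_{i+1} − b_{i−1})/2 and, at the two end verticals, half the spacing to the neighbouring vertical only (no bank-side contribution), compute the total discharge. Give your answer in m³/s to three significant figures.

w_1 = (6.1 − 2.2)/2 = 1.95 m; q_1 = 0.54 × 0.11 × 1.95 = 0.1158 m³/s
w_2 = (19.0 − 2.2)/2 = 8.4 m; q_2 = 0.91 × 0.34 × 8.4 = 2.599 m³/s
w_3 = (23.3 − 6.1)/2 = 8.6 m; q_3 = 1.21 × 0.38 × 8.6 = 3.954 m³/s
w_4 = (23.3 − 19.0)/2 = 2.15 m; q_4 = 0.50 × 0.12 × 2.15 = 0.1290 m³/s
Q = Σ qᵢ = 6.798 m³/s

6.80 m³/s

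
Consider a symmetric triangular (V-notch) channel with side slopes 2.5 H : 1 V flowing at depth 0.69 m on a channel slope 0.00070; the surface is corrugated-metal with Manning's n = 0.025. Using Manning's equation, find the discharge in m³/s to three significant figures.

A = z·y² = 2.5×0.69² = 1.190 m²
P = 2y√(1+z²) = 2×0.69×√(1+2.5²) = 3.716 m
R = A/P = 1.190/3.716 = 0.3203 m
Q = (1/n)·A·R^(2/3)·S^(1/2) = (1/0.025) × 1.190 × 0.3203^(2/3) × 0.00070^(1/2) = 0.5897 m³/s

0.590 m³/s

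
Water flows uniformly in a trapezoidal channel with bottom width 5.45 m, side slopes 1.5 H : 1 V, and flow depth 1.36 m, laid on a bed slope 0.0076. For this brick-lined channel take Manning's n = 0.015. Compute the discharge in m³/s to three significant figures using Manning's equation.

58.6 m³/s

A = (b + z·y)·y = (5.45 + 1.5×1.36)×1.36 = 10.19 m²
P = b + 2y√(1+z²) = 5.45 + 2×1.36×√(1+1.5²) = 10.35 m
R = A/P = 10.19/10.35 = 0.9839 m
Q = (1/n)·A·R^(2/3)·S^(1/2) = (1/0.015) × 10.19 × 0.9839^(2/3) × 0.0076^(1/2) = 58.56 m³/s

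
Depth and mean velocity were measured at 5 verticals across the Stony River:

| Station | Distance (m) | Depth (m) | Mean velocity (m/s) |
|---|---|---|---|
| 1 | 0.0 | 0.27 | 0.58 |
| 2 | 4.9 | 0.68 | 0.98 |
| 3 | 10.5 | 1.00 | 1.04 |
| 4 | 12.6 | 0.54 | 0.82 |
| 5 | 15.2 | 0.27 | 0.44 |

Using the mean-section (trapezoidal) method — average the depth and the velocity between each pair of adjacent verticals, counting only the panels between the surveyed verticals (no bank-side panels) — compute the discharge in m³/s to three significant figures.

8.73 m³/s

Panel 1-2: Δb = 4.9 m, d̄ = (0.27+0.68)/2 = 0.475, v̄ = (0.58+0.98)/2 = 0.78 → q = 4.9×0.475×0.78 = 1.815 m³/s
Panel 2-3: Δb = 5.6 m, d̄ = (0.68+1.00)/2 = 0.84, v̄ = (0.98+1.04)/2 = 1.01 → q = 5.6×0.84×1.01 = 4.751 m³/s
Panel 3-4: Δb = 2.1 m, d̄ = (1.00+0.54)/2 = 0.77, v̄ = (1.04+0.82)/2 = 0.93 → q = 2.1×0.77×0.93 = 1.504 m³/s
Panel 4-5: Δb = 2.6 m, d̄ = (0.54+0.27)/2 = 0.405, v̄ = (0.82+0.44)/2 = 0.63 → q = 2.6×0.405×0.63 = 0.6634 m³/s
Q = Σ q = 8.734 m³/s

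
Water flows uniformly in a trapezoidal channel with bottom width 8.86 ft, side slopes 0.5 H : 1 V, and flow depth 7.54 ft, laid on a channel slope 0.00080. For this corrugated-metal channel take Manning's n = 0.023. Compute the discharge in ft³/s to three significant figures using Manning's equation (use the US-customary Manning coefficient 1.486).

416 ft³/s

A = (b + z·y)·y = (8.86 + 0.5×7.54)×7.54 = 95.23 ft²
P = b + 2y√(1+z²) = 8.86 + 2×7.54×√(1+0.5²) = 25.72 ft
R = A/P = 95.23/25.72 = 3.703 ft
Q = (1.486/n)·A·R^(2/3)·S^(1/2) = (1.486/0.023) × 95.23 × 3.703^(2/3) × 0.00080^(1/2) = 416.5 ft³/s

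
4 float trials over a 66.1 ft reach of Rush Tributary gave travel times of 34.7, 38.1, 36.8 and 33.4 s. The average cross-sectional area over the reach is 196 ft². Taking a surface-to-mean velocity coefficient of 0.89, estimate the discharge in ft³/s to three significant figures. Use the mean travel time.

323 ft³/s

t̄ = (34.7 + 38.1 + 36.8 + 33.4) / 4 = 35.75 s
v_surface = L / t̄ = 66.1 / 35.75 = 1.849 ft/s
v_mean = 0.89 × 1.849 = 1.646 ft/s
Q = A × v_mean = 196 × 1.646 = 322.5 ft³/s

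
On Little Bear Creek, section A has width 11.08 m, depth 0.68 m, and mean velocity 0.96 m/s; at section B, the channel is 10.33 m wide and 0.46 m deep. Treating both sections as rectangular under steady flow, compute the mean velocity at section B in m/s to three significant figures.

1.52 m/s

Q = A₁V₁ = (11.08×0.68) × 0.96 = 7.233 m³/s
A₂ = 10.33 × 0.46 = 4.752 m²
V₂ = Q/A₂ = 7.233/4.752 = 1.522 m/s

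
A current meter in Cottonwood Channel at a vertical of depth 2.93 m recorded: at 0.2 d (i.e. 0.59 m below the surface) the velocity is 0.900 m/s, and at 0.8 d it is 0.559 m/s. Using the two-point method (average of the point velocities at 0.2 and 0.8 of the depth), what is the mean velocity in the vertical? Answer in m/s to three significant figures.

0.730 m/s

v̄ = (0.900 + 0.559) / 2 = 0.7295 m/s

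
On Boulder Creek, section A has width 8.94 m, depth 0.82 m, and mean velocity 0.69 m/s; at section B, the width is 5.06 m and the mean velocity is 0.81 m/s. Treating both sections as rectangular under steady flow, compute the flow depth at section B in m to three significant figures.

Q = A₁V₁ = (8.94×0.82) × 0.69 = 5.058 m³/s
d₂ = Q/(b₂ V₂) = 5.058/(5.06×0.81) = 1.234 m

1.23 m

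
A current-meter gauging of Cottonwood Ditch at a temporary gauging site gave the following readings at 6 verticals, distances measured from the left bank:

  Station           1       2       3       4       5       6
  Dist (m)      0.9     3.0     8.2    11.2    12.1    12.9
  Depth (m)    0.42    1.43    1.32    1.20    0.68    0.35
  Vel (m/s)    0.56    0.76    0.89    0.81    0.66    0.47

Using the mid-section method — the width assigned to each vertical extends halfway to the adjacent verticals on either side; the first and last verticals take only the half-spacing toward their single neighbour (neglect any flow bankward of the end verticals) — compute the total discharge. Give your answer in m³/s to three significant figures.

11.4 m³/s

w_1 = (3.0 − 0.9)/2 = 1.05 m; q_1 = 0.56 × 0.42 × 1.05 = 0.2470 m³/s
w_2 = (8.2 − 0.9)/2 = 3.65 m; q_2 = 0.76 × 1.43 × 3.65 = 3.967 m³/s
w_3 = (11.2 − 3.0)/2 = 4.1 m; q_3 = 0.89 × 1.32 × 4.1 = 4.817 m³/s
w_4 = (12.1 − 8.2)/2 = 1.95 m; q_4 = 0.81 × 1.20 × 1.95 = 1.895 m³/s
w_5 = (12.9 − 11.2)/2 = 0.85 m; q_5 = 0.66 × 0.68 × 0.85 = 0.3815 m³/s
w_6 = (12.9 − 12.1)/2 = 0.4 m; q_6 = 0.47 × 0.35 × 0.4 = 0.06580 m³/s
Q = Σ qᵢ = 11.37 m³/s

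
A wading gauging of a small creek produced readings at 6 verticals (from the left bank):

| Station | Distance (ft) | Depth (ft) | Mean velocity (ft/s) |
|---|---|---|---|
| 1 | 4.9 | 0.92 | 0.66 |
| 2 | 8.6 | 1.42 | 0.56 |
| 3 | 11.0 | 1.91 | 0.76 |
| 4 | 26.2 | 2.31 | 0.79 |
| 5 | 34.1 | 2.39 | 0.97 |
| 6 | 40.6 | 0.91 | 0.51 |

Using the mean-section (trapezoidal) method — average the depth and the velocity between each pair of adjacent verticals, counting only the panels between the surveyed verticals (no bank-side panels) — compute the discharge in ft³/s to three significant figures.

Panel 1-2: Δb = 3.7 ft, d̄ = (0.92+1.42)/2 = 1.17, v̄ = (0.66+0.56)/2 = 0.61 → q = 3.7×1.17×0.61 = 2.641 ft³/s
Panel 2-3: Δb = 2.4 ft, d̄ = (1.42+1.91)/2 = 1.665, v̄ = (0.56+0.76)/2 = 0.66 → q = 2.4×1.665×0.66 = 2.637 ft³/s
Panel 3-4: Δb = 15.2 ft, d̄ = (1.91+2.31)/2 = 2.11, v̄ = (0.76+0.79)/2 = 0.775 → q = 15.2×2.11×0.775 = 24.86 ft³/s
Panel 4-5: Δb = 7.9 ft, d̄ = (2.31+2.39)/2 = 2.35, v̄ = (0.79+0.97)/2 = 0.88 → q = 7.9×2.35×0.88 = 16.34 ft³/s
Panel 5-6: Δb = 6.5 ft, d̄ = (2.39+0.91)/2 = 1.65, v̄ = (0.97+0.51)/2 = 0.74 → q = 6.5×1.65×0.74 = 7.937 ft³/s
Q = Σ q = 54.41 ft³/s

54.4 ft³/s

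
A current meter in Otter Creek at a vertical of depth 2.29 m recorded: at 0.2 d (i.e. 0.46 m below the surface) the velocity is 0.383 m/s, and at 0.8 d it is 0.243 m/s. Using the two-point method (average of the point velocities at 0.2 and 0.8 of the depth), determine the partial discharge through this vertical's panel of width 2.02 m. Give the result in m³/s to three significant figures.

1.45 m³/s

v̄ = (0.383 + 0.243) / 2 = 0.3130 m/s
q = v̄ × d × w = 0.3130 × 2.29 × 2.02 = 1.448 m³/s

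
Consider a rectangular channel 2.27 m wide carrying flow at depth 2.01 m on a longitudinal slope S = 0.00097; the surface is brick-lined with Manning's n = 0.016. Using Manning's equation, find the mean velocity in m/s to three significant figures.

A = b·y = 2.27 × 2.01 = 4.563 m²
P = b + 2y = 2.27 + 2×2.01 = 6.290 m
R = A/P = 4.563/6.290 = 0.7254 m
Q = (1/n)·A·R^(2/3)·S^(1/2) = (1/0.016) × 4.563 × 0.7254^(2/3) × 0.00097^(1/2) = 7.170 m³/s
V = Q/A = 7.170/4.563 = 1.571 m/s

1.57 m/s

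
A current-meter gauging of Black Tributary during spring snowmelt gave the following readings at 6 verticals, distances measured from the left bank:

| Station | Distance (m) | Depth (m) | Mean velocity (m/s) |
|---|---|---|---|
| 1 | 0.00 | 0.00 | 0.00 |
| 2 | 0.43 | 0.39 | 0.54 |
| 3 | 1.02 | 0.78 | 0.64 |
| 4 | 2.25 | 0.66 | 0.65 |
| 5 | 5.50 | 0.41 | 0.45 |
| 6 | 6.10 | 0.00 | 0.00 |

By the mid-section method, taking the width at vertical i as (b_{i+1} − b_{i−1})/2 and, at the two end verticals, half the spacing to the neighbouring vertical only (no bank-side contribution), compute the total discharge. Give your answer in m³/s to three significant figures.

1.88 m³/s

w_2 = (1.02 − 0.00)/2 = 0.51 m; q_2 = 0.54 × 0.39 × 0.51 = 0.1074 m³/s
w_3 = (2.25 − 0.43)/2 = 0.91 m; q_3 = 0.64 × 0.78 × 0.91 = 0.4543 m³/s
w_4 = (5.50 − 1.02)/2 = 2.24 m; q_4 = 0.65 × 0.66 × 2.24 = 0.9610 m³/s
w_5 = (6.10 − 2.25)/2 = 1.925 m; q_5 = 0.45 × 0.41 × 1.925 = 0.3552 m³/s
Stations 1, 6 contribute zero (depth or velocity is 0).
Q = Σ qᵢ = 1.878 m³/s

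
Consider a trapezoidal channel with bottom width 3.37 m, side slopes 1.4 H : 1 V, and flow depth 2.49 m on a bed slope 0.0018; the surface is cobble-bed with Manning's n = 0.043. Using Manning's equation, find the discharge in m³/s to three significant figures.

A = (b + z·y)·y = (3.37 + 1.4×2.49)×2.49 = 17.07 m²
P = b + 2y√(1+z²) = 3.37 + 2×2.49×√(1+1.4²) = 11.94 m
R = A/P = 17.07/11.94 = 1.430 m
Q = (1/n)·A·R^(2/3)·S^(1/2) = (1/0.043) × 17.07 × 1.430^(2/3) × 0.0018^(1/2) = 21.38 m³/s

21.4 m³/s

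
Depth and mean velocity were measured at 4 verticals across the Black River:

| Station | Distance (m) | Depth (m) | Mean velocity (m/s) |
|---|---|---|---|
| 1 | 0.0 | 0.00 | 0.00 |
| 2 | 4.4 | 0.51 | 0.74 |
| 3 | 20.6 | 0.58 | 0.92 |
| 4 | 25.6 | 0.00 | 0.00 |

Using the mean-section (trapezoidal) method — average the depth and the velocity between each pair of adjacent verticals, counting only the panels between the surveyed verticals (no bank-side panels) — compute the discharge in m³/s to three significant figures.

Panel 1-2: Δb = 4.4 m, d̄ = (0.00+0.51)/2 = 0.255, v̄ = (0.00+0.74)/2 = 0.37 → q = 4.4×0.255×0.37 = 0.4151 m³/s
Panel 2-3: Δb = 16.2 m, d̄ = (0.51+0.58)/2 = 0.545, v̄ = (0.74+0.92)/2 = 0.83 → q = 16.2×0.545×0.83 = 7.328 m³/s
Panel 3-4: Δb = 5 m, d̄ = (0.58+0.00)/2 = 0.29, v̄ = (0.92+0.00)/2 = 0.46 → q = 5×0.29×0.46 = 0.6670 m³/s
Q = Σ q = 8.410 m³/s

8.41 m³/s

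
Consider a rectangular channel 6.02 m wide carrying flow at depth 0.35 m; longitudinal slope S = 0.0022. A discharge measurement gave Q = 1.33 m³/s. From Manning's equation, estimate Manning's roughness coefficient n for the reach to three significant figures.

A = b·y = 6.02 × 0.35 = 2.107 m²
P = b + 2y = 6.02 + 2×0.35 = 6.720 m
R = A/P = 2.107/6.720 = 0.3135 m
n = (1/Q)·A·R^(2/3)·S^(1/2) = (1/1.33) × 2.107 × 0.4615 × 0.04690 = 0.03429

0.0343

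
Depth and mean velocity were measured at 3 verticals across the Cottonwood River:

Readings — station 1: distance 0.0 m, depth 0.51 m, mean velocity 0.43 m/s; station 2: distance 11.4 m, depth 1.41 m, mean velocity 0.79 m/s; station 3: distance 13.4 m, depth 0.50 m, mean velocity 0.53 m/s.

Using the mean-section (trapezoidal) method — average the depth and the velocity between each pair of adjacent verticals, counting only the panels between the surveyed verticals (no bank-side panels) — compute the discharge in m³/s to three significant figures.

Panel 1-2: Δb = 11.4 m, d̄ = (0.51+1.41)/2 = 0.96, v̄ = (0.43+0.79)/2 = 0.61 → q = 11.4×0.96×0.61 = 6.676 m³/s
Panel 2-3: Δb = 2 m, d̄ = (1.41+0.50)/2 = 0.955, v̄ = (0.79+0.53)/2 = 0.66 → q = 2×0.955×0.66 = 1.261 m³/s
Q = Σ q = 7.936 m³/s

7.94 m³/s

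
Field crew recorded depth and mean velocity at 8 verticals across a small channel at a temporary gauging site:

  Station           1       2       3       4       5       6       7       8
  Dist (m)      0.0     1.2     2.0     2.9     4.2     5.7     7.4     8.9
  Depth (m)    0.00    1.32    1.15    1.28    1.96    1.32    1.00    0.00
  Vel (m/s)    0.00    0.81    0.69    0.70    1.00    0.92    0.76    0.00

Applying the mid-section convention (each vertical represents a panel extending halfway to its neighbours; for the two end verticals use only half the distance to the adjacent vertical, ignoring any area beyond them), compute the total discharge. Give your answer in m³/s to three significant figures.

w_2 = (2.0 − 0.0)/2 = 1 m; q_2 = 0.81 × 1.32 × 1 = 1.069 m³/s
w_3 = (2.9 − 1.2)/2 = 0.85 m; q_3 = 0.69 × 1.15 × 0.85 = 0.6745 m³/s
w_4 = (4.2 − 2.0)/2 = 1.1 m; q_4 = 0.70 × 1.28 × 1.1 = 0.9856 m³/s
w_5 = (5.7 − 2.9)/2 = 1.4 m; q_5 = 1.00 × 1.96 × 1.4 = 2.744 m³/s
w_6 = (7.4 − 4.2)/2 = 1.6 m; q_6 = 0.92 × 1.32 × 1.6 = 1.943 m³/s
w_7 = (8.9 − 5.7)/2 = 1.6 m; q_7 = 0.76 × 1.00 × 1.6 = 1.216 m³/s
Stations 1, 8 contribute zero (depth or velocity is 0).
Q = Σ qᵢ = 8.632 m³/s

8.63 m³/s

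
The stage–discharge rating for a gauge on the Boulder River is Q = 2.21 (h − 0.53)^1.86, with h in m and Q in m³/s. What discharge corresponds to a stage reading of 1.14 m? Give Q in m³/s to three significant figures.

Q = 2.21 × (1.14 − 0.53)^1.86 = 2.21 × 0.61^1.86 = 0.8813 m³/s

0.881 m³/s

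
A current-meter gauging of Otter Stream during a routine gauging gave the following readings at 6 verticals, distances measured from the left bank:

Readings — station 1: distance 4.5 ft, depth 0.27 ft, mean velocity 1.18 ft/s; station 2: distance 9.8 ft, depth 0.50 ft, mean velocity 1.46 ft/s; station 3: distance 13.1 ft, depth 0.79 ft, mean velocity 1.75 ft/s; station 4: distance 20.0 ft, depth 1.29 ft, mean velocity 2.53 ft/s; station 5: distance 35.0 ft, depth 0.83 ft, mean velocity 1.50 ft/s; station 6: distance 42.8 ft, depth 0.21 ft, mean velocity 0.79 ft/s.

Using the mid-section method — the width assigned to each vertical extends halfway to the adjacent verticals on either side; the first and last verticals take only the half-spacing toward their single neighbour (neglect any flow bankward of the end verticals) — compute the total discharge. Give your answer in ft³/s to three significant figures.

61.6 ft³/s

w_1 = (9.8 − 4.5)/2 = 2.65 ft; q_1 = 1.18 × 0.27 × 2.65 = 0.8443 ft³/s
w_2 = (13.1 − 4.5)/2 = 4.3 ft; q_2 = 1.46 × 0.50 × 4.3 = 3.139 ft³/s
w_3 = (20.0 − 9.8)/2 = 5.1 ft; q_3 = 1.75 × 0.79 × 5.1 = 7.051 ft³/s
w_4 = (35.0 − 13.1)/2 = 10.95 ft; q_4 = 2.53 × 1.29 × 10.95 = 35.74 ft³/s
w_5 = (42.8 − 20.0)/2 = 11.4 ft; q_5 = 1.50 × 0.83 × 11.4 = 14.19 ft³/s
w_6 = (42.8 − 35.0)/2 = 3.9 ft; q_6 = 0.79 × 0.21 × 3.9 = 0.6470 ft³/s
Q = Σ qᵢ = 61.61 ft³/s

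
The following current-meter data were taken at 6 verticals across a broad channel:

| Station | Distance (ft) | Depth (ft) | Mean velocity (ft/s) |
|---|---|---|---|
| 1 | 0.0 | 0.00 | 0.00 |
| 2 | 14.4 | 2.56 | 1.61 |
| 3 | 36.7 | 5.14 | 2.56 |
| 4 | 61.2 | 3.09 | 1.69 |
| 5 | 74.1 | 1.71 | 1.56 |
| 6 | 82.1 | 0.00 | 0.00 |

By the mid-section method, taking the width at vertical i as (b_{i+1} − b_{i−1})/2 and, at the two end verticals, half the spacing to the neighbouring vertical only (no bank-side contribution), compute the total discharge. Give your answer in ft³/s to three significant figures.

w_2 = (36.7 − 0.0)/2 = 18.35 ft; q_2 = 1.61 × 2.56 × 18.35 = 75.63 ft³/s
w_3 = (61.2 − 14.4)/2 = 23.4 ft; q_3 = 2.56 × 5.14 × 23.4 = 307.9 ft³/s
w_4 = (74.1 − 36.7)/2 = 18.7 ft; q_4 = 1.69 × 3.09 × 18.7 = 97.65 ft³/s
w_5 = (82.1 − 61.2)/2 = 10.45 ft; q_5 = 1.56 × 1.71 × 10.45 = 27.88 ft³/s
Stations 1, 6 contribute zero (depth or velocity is 0).
Q = Σ qᵢ = 509.1 ft³/s

509 ft³/s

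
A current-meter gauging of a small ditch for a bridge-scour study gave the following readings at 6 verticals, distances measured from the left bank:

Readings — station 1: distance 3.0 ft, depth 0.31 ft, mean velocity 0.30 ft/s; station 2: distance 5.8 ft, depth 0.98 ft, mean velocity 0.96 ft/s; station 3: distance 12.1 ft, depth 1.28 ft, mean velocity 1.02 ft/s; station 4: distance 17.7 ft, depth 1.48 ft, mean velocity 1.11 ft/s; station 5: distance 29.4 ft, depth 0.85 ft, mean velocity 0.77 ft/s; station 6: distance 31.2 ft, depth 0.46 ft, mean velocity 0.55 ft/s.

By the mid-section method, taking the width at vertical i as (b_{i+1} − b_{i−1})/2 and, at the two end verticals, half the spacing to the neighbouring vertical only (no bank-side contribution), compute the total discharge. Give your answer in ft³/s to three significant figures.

w_1 = (5.8 − 3.0)/2 = 1.4 ft; q_1 = 0.30 × 0.31 × 1.4 = 0.1302 ft³/s
w_2 = (12.1 − 3.0)/2 = 4.55 ft; q_2 = 0.96 × 0.98 × 4.55 = 4.281 ft³/s
w_3 = (17.7 − 5.8)/2 = 5.95 ft; q_3 = 1.02 × 1.28 × 5.95 = 7.768 ft³/s
w_4 = (29.4 − 12.1)/2 = 8.65 ft; q_4 = 1.11 × 1.48 × 8.65 = 14.21 ft³/s
w_5 = (31.2 − 17.7)/2 = 6.75 ft; q_5 = 0.77 × 0.85 × 6.75 = 4.418 ft³/s
w_6 = (31.2 − 29.4)/2 = 0.9 ft; q_6 = 0.55 × 0.46 × 0.9 = 0.2277 ft³/s
Q = Σ qᵢ = 31.03 ft³/s

31.0 ft³/s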